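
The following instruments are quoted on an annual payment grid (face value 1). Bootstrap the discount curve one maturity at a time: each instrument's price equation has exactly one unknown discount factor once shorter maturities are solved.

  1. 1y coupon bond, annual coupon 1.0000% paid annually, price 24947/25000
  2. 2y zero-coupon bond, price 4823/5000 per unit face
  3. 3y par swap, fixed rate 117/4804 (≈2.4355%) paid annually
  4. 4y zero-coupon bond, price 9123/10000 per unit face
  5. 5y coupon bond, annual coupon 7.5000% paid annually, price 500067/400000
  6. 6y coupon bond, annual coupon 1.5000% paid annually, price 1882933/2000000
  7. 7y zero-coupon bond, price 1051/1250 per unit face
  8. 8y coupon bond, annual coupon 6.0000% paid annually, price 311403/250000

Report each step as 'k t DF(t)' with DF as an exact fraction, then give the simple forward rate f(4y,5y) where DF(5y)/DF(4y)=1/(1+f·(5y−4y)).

step 1 [1y] bond c/1=1/100: DF=(24947/25000 − 1/100·(0))/(1+1/100) = 247/250 ≈ 0.988000
step 2 [2y] zero: DF = P = 4823/5000 ≈ 0.964600
step 3 [3y] swap r/1=117/4804: DF=(1 − 117/4804·(0.988000+0.964600))/(1+117/4804) = 4649/5000 ≈ 0.929800
step 4 [4y] zero: DF = P = 9123/10000 ≈ 0.912300
step 5 [5y] bond c/1=3/40: DF=(500067/400000 − 3/40·(0.988000+0.964600+0.929800+0.912300))/(1+3/40) = 4491/5000 ≈ 0.898200
step 6 [6y] bond c/1=3/200: DF=(1882933/2000000 − 3/200·(0.988000+0.964600+0.929800+0.912300+0.898200))/(1+3/200) = 4291/5000 ≈ 0.858200
step 7 [7y] zero: DF = P = 1051/1250 ≈ 0.840800
step 8 [8y] bond c/1=3/50: DF=(311403/250000 − 3/50·(0.988000+0.964600+0.929800+0.912300+0.898200+0.858200+0.840800))/(1+3/50) = 8133/10000 ≈ 0.813300

1 1 247/250
2 2 4823/5000
3 3 4649/5000
4 4 9123/10000
5 5 4491/5000
6 6 4291/5000
7 7 1051/1250
8 8 8133/10000
f(4y,5y) = ((9123/10000)/(4491/5000) − 1)/(1) = 47/2994 ≈ 1.5698%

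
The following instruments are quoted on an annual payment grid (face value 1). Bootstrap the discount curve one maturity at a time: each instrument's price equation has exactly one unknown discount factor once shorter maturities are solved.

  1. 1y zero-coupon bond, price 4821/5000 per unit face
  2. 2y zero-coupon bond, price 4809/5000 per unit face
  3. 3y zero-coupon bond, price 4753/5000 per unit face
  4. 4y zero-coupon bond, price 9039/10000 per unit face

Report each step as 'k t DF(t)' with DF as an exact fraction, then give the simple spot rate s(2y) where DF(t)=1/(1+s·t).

1 1 4821/5000
2 2 4809/5000
3 3 4753/5000
4 4 9039/10000
s(2y) = (1/(4809/5000) − 1)/(2) = 191/9618 ≈ 1.9859%

step 1 [1y] zero: DF = P = 4821/5000 ≈ 0.964200
step 2 [2y] zero: DF = P = 4809/5000 ≈ 0.961800
step 3 [3y] zero: DF = P = 4753/5000 ≈ 0.950600
step 4 [4y] zero: DF = P = 9039/10000 ≈ 0.903900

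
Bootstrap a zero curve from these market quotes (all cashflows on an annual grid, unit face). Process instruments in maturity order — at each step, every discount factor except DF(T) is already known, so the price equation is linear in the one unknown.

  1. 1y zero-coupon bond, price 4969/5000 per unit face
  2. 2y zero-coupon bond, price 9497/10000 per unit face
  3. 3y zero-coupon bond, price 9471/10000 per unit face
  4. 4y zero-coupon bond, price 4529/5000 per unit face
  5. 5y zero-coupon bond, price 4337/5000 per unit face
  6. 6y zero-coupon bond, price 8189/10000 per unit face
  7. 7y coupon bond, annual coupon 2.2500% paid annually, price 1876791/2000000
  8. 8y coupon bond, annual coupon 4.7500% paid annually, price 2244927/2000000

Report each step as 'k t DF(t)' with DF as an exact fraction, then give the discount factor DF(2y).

step 1 [1y] zero: DF = P = 4969/5000 ≈ 0.993800
step 2 [2y] zero: DF = P = 9497/10000 ≈ 0.949700
step 3 [3y] zero: DF = P = 9471/10000 ≈ 0.947100
step 4 [4y] zero: DF = P = 4529/5000 ≈ 0.905800
step 5 [5y] zero: DF = P = 4337/5000 ≈ 0.867400
step 6 [6y] zero: DF = P = 8189/10000 ≈ 0.818900
step 7 [7y] bond c/1=9/400: DF=(1876791/2000000 − 9/400·(0.993800+0.949700+0.947100+0.905800+0.867400+0.818900))/(1+9/400) = 7971/10000 ≈ 0.797100
step 8 [8y] bond c/1=19/400: DF=(2244927/2000000 − 19/400·(0.993800+0.949700+0.947100+0.905800+0.867400+0.818900+0.797100))/(1+19/400) = 1967/2500 ≈ 0.786800

1 1 4969/5000
2 2 9497/10000
3 3 9471/10000
4 4 4529/5000
5 5 4337/5000
6 6 8189/10000
7 7 7971/10000
8 8 1967/2500
DF(2y) = 9497/10000 ≈ 0.949700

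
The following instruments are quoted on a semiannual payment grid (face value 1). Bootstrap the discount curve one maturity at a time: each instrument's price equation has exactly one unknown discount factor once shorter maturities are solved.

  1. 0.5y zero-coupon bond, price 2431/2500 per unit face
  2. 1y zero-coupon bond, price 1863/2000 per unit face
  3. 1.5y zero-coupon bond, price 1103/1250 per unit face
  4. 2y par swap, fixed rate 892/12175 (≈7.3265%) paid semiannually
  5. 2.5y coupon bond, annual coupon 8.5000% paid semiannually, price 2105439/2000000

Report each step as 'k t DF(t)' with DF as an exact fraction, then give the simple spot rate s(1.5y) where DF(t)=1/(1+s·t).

step 1 [0.5y] zero: DF = P = 2431/2500 ≈ 0.972400
step 2 [1y] zero: DF = P = 1863/2000 ≈ 0.931500
step 3 [1.5y] zero: DF = P = 1103/1250 ≈ 0.882400
step 4 [2y] swap r/2=446/12175: DF=(1 − 446/12175·(0.972400+0.931500+0.882400))/(1+446/12175) = 4331/5000 ≈ 0.866200
step 5 [2.5y] bond c/2=17/400: DF=(2105439/2000000 − 17/400·(0.972400+0.931500+0.882400+0.866200))/(1+17/400) = 8609/10000 ≈ 0.860900

1 1/2 2431/2500
2 1 1863/2000
3 3/2 1103/1250
4 2 4331/5000
5 5/2 8609/10000
s(1.5y) = (1/(1103/1250) − 1)/(3/2) = 98/1103 ≈ 8.8849%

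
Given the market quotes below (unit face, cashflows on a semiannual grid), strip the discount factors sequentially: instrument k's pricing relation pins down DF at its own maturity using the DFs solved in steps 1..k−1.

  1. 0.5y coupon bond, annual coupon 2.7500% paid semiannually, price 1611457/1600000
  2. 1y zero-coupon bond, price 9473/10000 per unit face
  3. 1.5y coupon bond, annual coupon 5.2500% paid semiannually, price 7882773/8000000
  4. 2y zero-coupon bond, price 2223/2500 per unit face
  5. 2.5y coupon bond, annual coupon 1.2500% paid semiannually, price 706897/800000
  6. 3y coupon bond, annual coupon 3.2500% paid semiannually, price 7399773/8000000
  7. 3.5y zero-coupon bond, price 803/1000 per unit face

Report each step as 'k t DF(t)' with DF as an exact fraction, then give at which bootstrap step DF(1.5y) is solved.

1 1/2 1987/2000
2 1 9473/10000
3 3/2 1821/2000
4 2 2223/2500
5 5/2 8549/10000
6 3 8367/10000
7 7/2 803/1000
DF(1.5y) is solved at step 3

step 1 [0.5y] bond c/2=11/800: DF=(1611457/1600000 − 11/800·(0))/(1+11/800) = 1987/2000 ≈ 0.993500
step 2 [1y] zero: DF = P = 9473/10000 ≈ 0.947300
step 3 [1.5y] bond c/2=21/800: DF=(7882773/8000000 − 21/800·(0.993500+0.947300))/(1+21/800) = 1821/2000 ≈ 0.910500
step 4 [2y] zero: DF = P = 2223/2500 ≈ 0.889200
step 5 [2.5y] bond c/2=1/160: DF=(706897/800000 − 1/160·(0.993500+0.947300+0.910500+0.889200))/(1+1/160) = 8549/10000 ≈ 0.854900
step 6 [3y] bond c/2=13/800: DF=(7399773/8000000 − 13/800·(0.993500+0.947300+0.910500+0.889200+0.854900))/(1+13/800) = 8367/10000 ≈ 0.836700
step 7 [3.5y] zero: DF = P = 803/1000 ≈ 0.803000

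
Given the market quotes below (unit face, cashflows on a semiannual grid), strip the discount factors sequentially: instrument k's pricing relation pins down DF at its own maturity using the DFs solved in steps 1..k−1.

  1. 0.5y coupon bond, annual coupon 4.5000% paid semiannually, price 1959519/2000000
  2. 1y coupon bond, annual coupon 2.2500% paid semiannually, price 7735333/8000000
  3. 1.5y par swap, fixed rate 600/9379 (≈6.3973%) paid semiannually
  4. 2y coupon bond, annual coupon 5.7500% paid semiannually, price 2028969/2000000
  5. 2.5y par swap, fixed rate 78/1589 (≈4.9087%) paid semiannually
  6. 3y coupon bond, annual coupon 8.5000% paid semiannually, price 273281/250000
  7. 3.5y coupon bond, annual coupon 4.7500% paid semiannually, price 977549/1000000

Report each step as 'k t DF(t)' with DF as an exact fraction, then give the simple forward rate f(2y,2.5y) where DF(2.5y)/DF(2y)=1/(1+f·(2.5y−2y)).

1 1/2 4791/5000
2 1 1891/2000
3 3/2 91/100
4 2 363/400
5 5/2 8869/10000
6 3 8607/10000
7 7/2 207/250
f(2y,2.5y) = ((363/400)/(8869/10000) − 1)/(1/2) = 412/8869 ≈ 4.6454%

step 1 [0.5y] bond c/2=9/400: DF=(1959519/2000000 − 9/400·(0))/(1+9/400) = 4791/5000 ≈ 0.958200
step 2 [1y] bond c/2=9/800: DF=(7735333/8000000 − 9/800·(0.958200))/(1+9/800) = 1891/2000 ≈ 0.945500
step 3 [1.5y] swap r/2=300/9379: DF=(1 − 300/9379·(0.958200+0.945500))/(1+300/9379) = 91/100 ≈ 0.910000
step 4 [2y] bond c/2=23/800: DF=(2028969/2000000 − 23/800·(0.958200+0.945500+0.910000))/(1+23/800) = 363/400 ≈ 0.907500
step 5 [2.5y] swap r/2=39/1589: DF=(1 − 39/1589·(0.958200+0.945500+0.910000+0.907500))/(1+39/1589) = 8869/10000 ≈ 0.886900
step 6 [3y] bond c/2=17/400: DF=(273281/250000 − 17/400·(0.958200+0.945500+0.910000+0.907500+0.886900))/(1+17/400) = 8607/10000 ≈ 0.860700
step 7 [3.5y] bond c/2=19/800: DF=(977549/1000000 − 19/800·(0.958200+0.945500+0.910000+0.907500+0.886900+0.860700))/(1+19/800) = 207/250 ≈ 0.828000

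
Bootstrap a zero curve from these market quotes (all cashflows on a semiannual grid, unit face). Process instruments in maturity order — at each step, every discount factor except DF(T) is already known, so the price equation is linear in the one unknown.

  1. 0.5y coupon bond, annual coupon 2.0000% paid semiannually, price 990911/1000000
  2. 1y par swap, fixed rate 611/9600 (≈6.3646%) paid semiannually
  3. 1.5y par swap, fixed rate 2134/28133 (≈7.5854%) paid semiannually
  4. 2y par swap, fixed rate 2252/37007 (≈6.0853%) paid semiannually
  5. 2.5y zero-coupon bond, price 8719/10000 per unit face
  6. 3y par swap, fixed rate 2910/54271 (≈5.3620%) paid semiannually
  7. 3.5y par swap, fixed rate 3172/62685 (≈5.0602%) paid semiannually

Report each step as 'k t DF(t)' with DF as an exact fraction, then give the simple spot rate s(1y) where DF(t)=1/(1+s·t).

1 1/2 9811/10000
2 1 9389/10000
3 3/2 8933/10000
4 2 4437/5000
5 5/2 8719/10000
6 3 1709/2000
7 7/2 4207/5000
s(1y) = (1/(9389/10000) − 1)/(1) = 611/9389 ≈ 6.5076%

step 1 [0.5y] bond c/2=1/100: DF=(990911/1000000 − 1/100·(0))/(1+1/100) = 9811/10000 ≈ 0.981100
step 2 [1y] swap r/2=611/19200: DF=(1 − 611/19200·(0.981100))/(1+611/19200) = 9389/10000 ≈ 0.938900
step 3 [1.5y] swap r/2=1067/28133: DF=(1 − 1067/28133·(0.981100+0.938900))/(1+1067/28133) = 8933/10000 ≈ 0.893300
step 4 [2y] swap r/2=1126/37007: DF=(1 − 1126/37007·(0.981100+0.938900+0.893300))/(1+1126/37007) = 4437/5000 ≈ 0.887400
step 5 [2.5y] zero: DF = P = 8719/10000 ≈ 0.871900
step 6 [3y] swap r/2=1455/54271: DF=(1 − 1455/54271·(0.981100+0.938900+0.893300+0.887400+0.871900))/(1+1455/54271) = 1709/2000 ≈ 0.854500
step 7 [3.5y] swap r/2=1586/62685: DF=(1 − 1586/62685·(0.981100+0.938900+0.893300+0.887400+0.871900+0.854500))/(1+1586/62685) = 4207/5000 ≈ 0.841400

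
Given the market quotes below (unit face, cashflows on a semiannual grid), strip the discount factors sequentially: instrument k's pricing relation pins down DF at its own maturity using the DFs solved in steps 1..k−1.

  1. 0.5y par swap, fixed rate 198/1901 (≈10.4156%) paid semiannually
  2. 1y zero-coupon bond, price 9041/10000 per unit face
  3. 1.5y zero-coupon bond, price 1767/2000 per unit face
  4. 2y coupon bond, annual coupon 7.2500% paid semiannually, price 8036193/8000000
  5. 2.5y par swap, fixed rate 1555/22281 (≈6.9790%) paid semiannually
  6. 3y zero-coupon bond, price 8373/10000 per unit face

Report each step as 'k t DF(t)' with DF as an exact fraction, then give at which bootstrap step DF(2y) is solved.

step 1 [0.5y] swap r/2=99/1901: DF=(1 − 99/1901·(0))/(1+99/1901) = 1901/2000 ≈ 0.950500
step 2 [1y] zero: DF = P = 9041/10000 ≈ 0.904100
step 3 [1.5y] zero: DF = P = 1767/2000 ≈ 0.883500
step 4 [2y] bond c/2=29/800: DF=(8036193/8000000 − 29/800·(0.950500+0.904100+0.883500))/(1+29/800) = 546/625 ≈ 0.873600
step 5 [2.5y] swap r/2=1555/44562: DF=(1 − 1555/44562·(0.950500+0.904100+0.883500+0.873600))/(1+1555/44562) = 1689/2000 ≈ 0.844500
step 6 [3y] zero: DF = P = 8373/10000 ≈ 0.837300

1 1/2 1901/2000
2 1 9041/10000
3 3/2 1767/2000
4 2 546/625
5 5/2 1689/2000
6 3 8373/10000
DF(2y) is solved at step 4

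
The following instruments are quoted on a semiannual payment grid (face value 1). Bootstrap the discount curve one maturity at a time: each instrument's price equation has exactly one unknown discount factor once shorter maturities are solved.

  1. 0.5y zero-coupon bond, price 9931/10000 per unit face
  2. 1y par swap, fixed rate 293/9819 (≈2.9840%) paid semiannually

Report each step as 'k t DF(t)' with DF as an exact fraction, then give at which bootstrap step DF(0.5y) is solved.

1 1/2 9931/10000
2 1 9707/10000
DF(0.5y) is solved at step 1

step 1 [0.5y] zero: DF = P = 9931/10000 ≈ 0.993100
step 2 [1y] swap r/2=293/19638: DF=(1 − 293/19638·(0.993100))/(1+293/19638) = 9707/10000 ≈ 0.970700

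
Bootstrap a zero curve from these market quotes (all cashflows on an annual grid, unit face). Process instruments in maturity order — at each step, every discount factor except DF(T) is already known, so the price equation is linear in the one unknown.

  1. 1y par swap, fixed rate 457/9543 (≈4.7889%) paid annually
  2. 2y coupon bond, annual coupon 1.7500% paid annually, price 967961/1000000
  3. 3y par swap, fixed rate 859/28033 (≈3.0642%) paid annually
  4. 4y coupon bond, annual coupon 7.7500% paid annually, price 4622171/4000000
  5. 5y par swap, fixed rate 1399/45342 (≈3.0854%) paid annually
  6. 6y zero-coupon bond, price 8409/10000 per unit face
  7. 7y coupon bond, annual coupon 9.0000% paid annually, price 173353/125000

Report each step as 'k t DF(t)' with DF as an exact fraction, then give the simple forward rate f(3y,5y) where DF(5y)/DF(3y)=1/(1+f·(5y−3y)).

1 1 9543/10000
2 2 9349/10000
3 3 9141/10000
4 4 2177/2500
5 5 8601/10000
6 6 8409/10000
7 7 1657/2000
f(3y,5y) = ((9141/10000)/(8601/10000) − 1)/(2) = 90/2867 ≈ 3.1392%

step 1 [1y] swap r/1=457/9543: DF=(1 − 457/9543·(0))/(1+457/9543) = 9543/10000 ≈ 0.954300
step 2 [2y] bond c/1=7/400: DF=(967961/1000000 − 7/400·(0.954300))/(1+7/400) = 9349/10000 ≈ 0.934900
step 3 [3y] swap r/1=859/28033: DF=(1 − 859/28033·(0.954300+0.934900))/(1+859/28033) = 9141/10000 ≈ 0.914100
step 4 [4y] bond c/1=31/400: DF=(4622171/4000000 − 31/400·(0.954300+0.934900+0.914100))/(1+31/400) = 2177/2500 ≈ 0.870800
step 5 [5y] swap r/1=1399/45342: DF=(1 − 1399/45342·(0.954300+0.934900+0.914100+0.870800))/(1+1399/45342) = 8601/10000 ≈ 0.860100
step 6 [6y] zero: DF = P = 8409/10000 ≈ 0.840900
step 7 [7y] bond c/1=9/100: DF=(173353/125000 − 9/100·(0.954300+0.934900+0.914100+0.870800+0.860100+0.840900))/(1+9/100) = 1657/2000 ≈ 0.828500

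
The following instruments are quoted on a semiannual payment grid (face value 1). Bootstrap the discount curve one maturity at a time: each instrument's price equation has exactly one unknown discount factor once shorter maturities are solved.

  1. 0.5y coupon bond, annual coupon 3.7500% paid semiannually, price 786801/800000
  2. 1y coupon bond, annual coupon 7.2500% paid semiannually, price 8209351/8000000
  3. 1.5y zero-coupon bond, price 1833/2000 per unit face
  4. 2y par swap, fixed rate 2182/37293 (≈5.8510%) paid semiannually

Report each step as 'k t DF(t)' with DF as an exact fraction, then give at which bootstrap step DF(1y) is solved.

step 1 [0.5y] bond c/2=3/160: DF=(786801/800000 − 3/160·(0))/(1+3/160) = 4827/5000 ≈ 0.965400
step 2 [1y] bond c/2=29/800: DF=(8209351/8000000 − 29/800·(0.965400))/(1+29/800) = 1913/2000 ≈ 0.956500
step 3 [1.5y] zero: DF = P = 1833/2000 ≈ 0.916500
step 4 [2y] swap r/2=1091/37293: DF=(1 − 1091/37293·(0.965400+0.956500+0.916500))/(1+1091/37293) = 8909/10000 ≈ 0.890900

1 1/2 4827/5000
2 1 1913/2000
3 3/2 1833/2000
4 2 8909/10000
DF(1y) is solved at step 2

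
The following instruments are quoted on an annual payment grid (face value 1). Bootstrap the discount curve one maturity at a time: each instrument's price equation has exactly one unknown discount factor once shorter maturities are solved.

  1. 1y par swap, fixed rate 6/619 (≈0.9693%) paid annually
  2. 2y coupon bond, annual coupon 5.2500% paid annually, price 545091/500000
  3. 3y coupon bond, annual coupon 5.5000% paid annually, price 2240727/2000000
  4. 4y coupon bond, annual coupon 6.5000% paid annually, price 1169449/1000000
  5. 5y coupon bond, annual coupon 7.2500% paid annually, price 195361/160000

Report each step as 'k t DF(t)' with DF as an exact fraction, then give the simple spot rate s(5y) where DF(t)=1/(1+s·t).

1 1 619/625
2 2 1233/1250
3 3 9589/10000
4 4 9189/10000
5 5 8779/10000
s(5y) = (1/(8779/10000) − 1)/(5) = 1221/43895 ≈ 2.7816%

step 1 [1y] swap r/1=6/619: DF=(1 − 6/619·(0))/(1+6/619) = 619/625 ≈ 0.990400
step 2 [2y] bond c/1=21/400: DF=(545091/500000 − 21/400·(0.990400))/(1+21/400) = 1233/1250 ≈ 0.986400
step 3 [3y] bond c/1=11/200: DF=(2240727/2000000 − 11/200·(0.990400+0.986400))/(1+11/200) = 9589/10000 ≈ 0.958900
step 4 [4y] bond c/1=13/200: DF=(1169449/1000000 − 13/200·(0.990400+0.986400+0.958900))/(1+13/200) = 9189/10000 ≈ 0.918900
step 5 [5y] bond c/1=29/400: DF=(195361/160000 − 29/400·(0.990400+0.986400+0.958900+0.918900))/(1+29/400) = 8779/10000 ≈ 0.877900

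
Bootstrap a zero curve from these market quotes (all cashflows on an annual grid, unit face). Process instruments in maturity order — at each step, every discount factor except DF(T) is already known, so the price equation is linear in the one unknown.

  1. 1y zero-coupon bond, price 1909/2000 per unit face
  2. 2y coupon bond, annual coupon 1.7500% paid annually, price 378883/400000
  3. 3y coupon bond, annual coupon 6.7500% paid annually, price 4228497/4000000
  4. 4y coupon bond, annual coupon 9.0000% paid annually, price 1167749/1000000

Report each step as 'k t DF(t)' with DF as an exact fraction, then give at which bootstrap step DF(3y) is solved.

1 1 1909/2000
2 2 1829/2000
3 3 8721/10000
4 4 169/200
DF(3y) is solved at step 3

step 1 [1y] zero: DF = P = 1909/2000 ≈ 0.954500
step 2 [2y] bond c/1=7/400: DF=(378883/400000 − 7/400·(0.954500))/(1+7/400) = 1829/2000 ≈ 0.914500
step 3 [3y] bond c/1=27/400: DF=(4228497/4000000 − 27/400·(0.954500+0.914500))/(1+27/400) = 8721/10000 ≈ 0.872100
step 4 [4y] bond c/1=9/100: DF=(1167749/1000000 − 9/100·(0.954500+0.914500+0.872100))/(1+9/100) = 169/200 ≈ 0.845000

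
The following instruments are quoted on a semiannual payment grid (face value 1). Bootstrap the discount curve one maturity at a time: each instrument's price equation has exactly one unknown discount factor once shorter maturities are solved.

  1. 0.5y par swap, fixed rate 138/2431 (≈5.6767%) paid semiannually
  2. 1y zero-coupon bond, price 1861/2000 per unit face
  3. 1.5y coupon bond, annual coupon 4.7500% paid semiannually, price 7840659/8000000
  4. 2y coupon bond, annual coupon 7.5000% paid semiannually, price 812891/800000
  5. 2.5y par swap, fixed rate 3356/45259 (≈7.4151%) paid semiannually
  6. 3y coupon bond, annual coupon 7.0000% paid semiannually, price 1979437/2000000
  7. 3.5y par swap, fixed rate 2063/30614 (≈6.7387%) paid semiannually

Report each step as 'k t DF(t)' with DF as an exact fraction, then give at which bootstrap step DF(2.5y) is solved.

step 1 [0.5y] swap r/2=69/2431: DF=(1 − 69/2431·(0))/(1+69/2431) = 2431/2500 ≈ 0.972400
step 2 [1y] zero: DF = P = 1861/2000 ≈ 0.930500
step 3 [1.5y] bond c/2=19/800: DF=(7840659/8000000 − 19/800·(0.972400+0.930500))/(1+19/800) = 2283/2500 ≈ 0.913200
step 4 [2y] bond c/2=3/80: DF=(812891/800000 − 3/80·(0.972400+0.930500+0.913200))/(1+3/80) = 1097/1250 ≈ 0.877600
step 5 [2.5y] swap r/2=1678/45259: DF=(1 − 1678/45259·(0.972400+0.930500+0.913200+0.877600))/(1+1678/45259) = 4161/5000 ≈ 0.832200
step 6 [3y] bond c/2=7/200: DF=(1979437/2000000 − 7/200·(0.972400+0.930500+0.913200+0.877600+0.832200))/(1+7/200) = 502/625 ≈ 0.803200
step 7 [3.5y] swap r/2=2063/61228: DF=(1 − 2063/61228·(0.972400+0.930500+0.913200+0.877600+0.832200+0.803200))/(1+2063/61228) = 7937/10000 ≈ 0.793700

1 1/2 2431/2500
2 1 1861/2000
3 3/2 2283/2500
4 2 1097/1250
5 5/2 4161/5000
6 3 502/625
7 7/2 7937/10000
DF(2.5y) is solved at step 5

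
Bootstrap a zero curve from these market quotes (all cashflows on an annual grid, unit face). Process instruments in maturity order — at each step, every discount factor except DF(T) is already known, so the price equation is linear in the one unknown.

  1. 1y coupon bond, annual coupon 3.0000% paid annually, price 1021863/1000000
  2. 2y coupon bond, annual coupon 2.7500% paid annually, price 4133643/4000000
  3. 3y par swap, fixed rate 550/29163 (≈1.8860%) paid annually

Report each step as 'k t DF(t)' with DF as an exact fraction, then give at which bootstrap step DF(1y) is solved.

step 1 [1y] bond c/1=3/100: DF=(1021863/1000000 − 3/100·(0))/(1+3/100) = 9921/10000 ≈ 0.992100
step 2 [2y] bond c/1=11/400: DF=(4133643/4000000 − 11/400·(0.992100))/(1+11/400) = 612/625 ≈ 0.979200
step 3 [3y] swap r/1=550/29163: DF=(1 − 550/29163·(0.992100+0.979200))/(1+550/29163) = 189/200 ≈ 0.945000

1 1 9921/10000
2 2 612/625
3 3 189/200
DF(1y) is solved at step 1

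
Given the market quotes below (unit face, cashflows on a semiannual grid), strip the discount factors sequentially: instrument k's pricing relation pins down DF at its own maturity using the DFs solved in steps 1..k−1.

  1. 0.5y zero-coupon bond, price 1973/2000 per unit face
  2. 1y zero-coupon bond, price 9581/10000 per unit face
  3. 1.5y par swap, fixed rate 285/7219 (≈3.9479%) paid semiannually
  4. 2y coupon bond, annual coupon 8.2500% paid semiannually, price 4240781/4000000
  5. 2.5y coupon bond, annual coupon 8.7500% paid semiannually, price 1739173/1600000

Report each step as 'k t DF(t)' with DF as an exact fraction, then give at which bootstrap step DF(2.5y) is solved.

step 1 [0.5y] zero: DF = P = 1973/2000 ≈ 0.986500
step 2 [1y] zero: DF = P = 9581/10000 ≈ 0.958100
step 3 [1.5y] swap r/2=285/14438: DF=(1 − 285/14438·(0.986500+0.958100))/(1+285/14438) = 943/1000 ≈ 0.943000
step 4 [2y] bond c/2=33/800: DF=(4240781/4000000 − 33/800·(0.986500+0.958100+0.943000))/(1+33/800) = 4519/5000 ≈ 0.903800
step 5 [2.5y] bond c/2=7/160: DF=(1739173/1600000 − 7/160·(0.986500+0.958100+0.943000+0.903800))/(1+7/160) = 353/400 ≈ 0.882500

1 1/2 1973/2000
2 1 9581/10000
3 3/2 943/1000
4 2 4519/5000
5 5/2 353/400
DF(2.5y) is solved at step 5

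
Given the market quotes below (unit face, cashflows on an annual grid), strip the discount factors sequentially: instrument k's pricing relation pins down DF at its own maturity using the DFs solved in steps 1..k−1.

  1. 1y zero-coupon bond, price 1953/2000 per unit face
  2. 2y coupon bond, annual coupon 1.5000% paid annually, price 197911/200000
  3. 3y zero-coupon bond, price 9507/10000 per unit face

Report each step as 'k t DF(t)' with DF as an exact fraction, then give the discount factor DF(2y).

1 1 1953/2000
2 2 1921/2000
3 3 9507/10000
DF(2y) = 1921/2000 ≈ 0.960500

step 1 [1y] zero: DF = P = 1953/2000 ≈ 0.976500
step 2 [2y] bond c/1=3/200: DF=(197911/200000 − 3/200·(0.976500))/(1+3/200) = 1921/2000 ≈ 0.960500
step 3 [3y] zero: DF = P = 9507/10000 ≈ 0.950700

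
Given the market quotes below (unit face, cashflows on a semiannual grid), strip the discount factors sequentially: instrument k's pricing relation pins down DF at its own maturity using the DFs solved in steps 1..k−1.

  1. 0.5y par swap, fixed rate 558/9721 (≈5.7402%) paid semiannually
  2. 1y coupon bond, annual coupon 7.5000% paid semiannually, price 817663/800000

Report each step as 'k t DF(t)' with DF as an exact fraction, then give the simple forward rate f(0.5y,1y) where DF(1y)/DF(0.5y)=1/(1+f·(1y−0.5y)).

step 1 [0.5y] swap r/2=279/9721: DF=(1 − 279/9721·(0))/(1+279/9721) = 9721/10000 ≈ 0.972100
step 2 [1y] bond c/2=3/80: DF=(817663/800000 − 3/80·(0.972100))/(1+3/80) = 19/20 ≈ 0.950000

1 1/2 9721/10000
2 1 19/20
f(0.5y,1y) = ((9721/10000)/(19/20) − 1)/(1/2) = 221/4750 ≈ 4.6526%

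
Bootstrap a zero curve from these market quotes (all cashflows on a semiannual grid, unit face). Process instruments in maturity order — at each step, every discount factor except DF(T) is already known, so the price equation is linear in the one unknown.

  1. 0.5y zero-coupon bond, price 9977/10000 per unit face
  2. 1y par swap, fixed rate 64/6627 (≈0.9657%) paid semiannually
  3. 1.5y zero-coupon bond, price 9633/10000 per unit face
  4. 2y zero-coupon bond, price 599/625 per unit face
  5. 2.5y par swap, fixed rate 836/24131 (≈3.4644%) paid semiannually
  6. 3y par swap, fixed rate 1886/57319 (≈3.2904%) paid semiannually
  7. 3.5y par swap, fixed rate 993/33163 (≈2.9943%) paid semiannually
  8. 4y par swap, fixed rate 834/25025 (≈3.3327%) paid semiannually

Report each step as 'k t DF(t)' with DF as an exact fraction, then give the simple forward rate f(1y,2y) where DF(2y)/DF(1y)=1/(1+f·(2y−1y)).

1 1/2 9977/10000
2 1 619/625
3 3/2 9633/10000
4 2 599/625
5 5/2 2291/2500
6 3 9057/10000
7 7/2 9007/10000
8 4 8749/10000
f(1y,2y) = ((619/625)/(599/625) − 1)/(1) = 20/599 ≈ 3.3389%

step 1 [0.5y] zero: DF = P = 9977/10000 ≈ 0.997700
step 2 [1y] swap r/2=32/6627: DF=(1 − 32/6627·(0.997700))/(1+32/6627) = 619/625 ≈ 0.990400
step 3 [1.5y] zero: DF = P = 9633/10000 ≈ 0.963300
step 4 [2y] zero: DF = P = 599/625 ≈ 0.958400
step 5 [2.5y] swap r/2=418/24131: DF=(1 − 418/24131·(0.997700+0.990400+0.963300+0.958400))/(1+418/24131) = 2291/2500 ≈ 0.916400
step 6 [3y] swap r/2=943/57319: DF=(1 − 943/57319·(0.997700+0.990400+0.963300+0.958400+0.916400))/(1+943/57319) = 9057/10000 ≈ 0.905700
step 7 [3.5y] swap r/2=993/66326: DF=(1 − 993/66326·(0.997700+0.990400+0.963300+0.958400+0.916400+0.905700))/(1+993/66326) = 9007/10000 ≈ 0.900700
step 8 [4y] swap r/2=417/25025: DF=(1 − 417/25025·(0.997700+0.990400+0.963300+0.958400+0.916400+0.905700+0.900700))/(1+417/25025) = 8749/10000 ≈ 0.874900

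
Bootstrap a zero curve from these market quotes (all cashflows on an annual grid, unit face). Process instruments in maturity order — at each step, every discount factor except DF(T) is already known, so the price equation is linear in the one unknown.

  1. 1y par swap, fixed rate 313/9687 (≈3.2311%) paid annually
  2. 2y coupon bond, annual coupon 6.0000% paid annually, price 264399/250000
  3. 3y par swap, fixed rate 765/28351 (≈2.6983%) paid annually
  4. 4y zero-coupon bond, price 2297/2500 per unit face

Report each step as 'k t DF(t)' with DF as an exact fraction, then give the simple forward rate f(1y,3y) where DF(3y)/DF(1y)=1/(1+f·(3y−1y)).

step 1 [1y] swap r/1=313/9687: DF=(1 − 313/9687·(0))/(1+313/9687) = 9687/10000 ≈ 0.968700
step 2 [2y] bond c/1=3/50: DF=(264399/250000 − 3/50·(0.968700))/(1+3/50) = 9429/10000 ≈ 0.942900
step 3 [3y] swap r/1=765/28351: DF=(1 − 765/28351·(0.968700+0.942900))/(1+765/28351) = 1847/2000 ≈ 0.923500
step 4 [4y] zero: DF = P = 2297/2500 ≈ 0.918800

1 1 9687/10000
2 2 9429/10000
3 3 1847/2000
4 4 2297/2500
f(1y,3y) = ((9687/10000)/(1847/2000) − 1)/(2) = 226/9235 ≈ 2.4472%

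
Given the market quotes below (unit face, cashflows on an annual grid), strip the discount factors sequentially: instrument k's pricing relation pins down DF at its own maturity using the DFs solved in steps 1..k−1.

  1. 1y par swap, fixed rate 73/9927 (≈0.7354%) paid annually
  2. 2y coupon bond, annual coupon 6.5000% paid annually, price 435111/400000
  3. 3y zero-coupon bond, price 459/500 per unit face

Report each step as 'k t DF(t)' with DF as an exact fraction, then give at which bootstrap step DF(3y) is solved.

step 1 [1y] swap r/1=73/9927: DF=(1 − 73/9927·(0))/(1+73/9927) = 9927/10000 ≈ 0.992700
step 2 [2y] bond c/1=13/200: DF=(435111/400000 − 13/200·(0.992700))/(1+13/200) = 1201/1250 ≈ 0.960800
step 3 [3y] zero: DF = P = 459/500 ≈ 0.918000

1 1 9927/10000
2 2 1201/1250
3 3 459/500
DF(3y) is solved at step 3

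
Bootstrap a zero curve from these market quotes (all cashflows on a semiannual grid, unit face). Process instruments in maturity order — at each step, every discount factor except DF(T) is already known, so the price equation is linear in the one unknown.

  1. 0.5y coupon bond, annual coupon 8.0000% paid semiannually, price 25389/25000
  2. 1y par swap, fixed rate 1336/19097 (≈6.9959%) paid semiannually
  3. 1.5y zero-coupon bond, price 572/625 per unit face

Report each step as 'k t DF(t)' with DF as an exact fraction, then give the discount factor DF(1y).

1 1/2 1953/2000
2 1 2333/2500
3 3/2 572/625
DF(1y) = 2333/2500 ≈ 0.933200

step 1 [0.5y] bond c/2=1/25: DF=(25389/25000 − 1/25·(0))/(1+1/25) = 1953/2000 ≈ 0.976500
step 2 [1y] swap r/2=668/19097: DF=(1 − 668/19097·(0.976500))/(1+668/19097) = 2333/2500 ≈ 0.933200
step 3 [1.5y] zero: DF = P = 572/625 ≈ 0.915200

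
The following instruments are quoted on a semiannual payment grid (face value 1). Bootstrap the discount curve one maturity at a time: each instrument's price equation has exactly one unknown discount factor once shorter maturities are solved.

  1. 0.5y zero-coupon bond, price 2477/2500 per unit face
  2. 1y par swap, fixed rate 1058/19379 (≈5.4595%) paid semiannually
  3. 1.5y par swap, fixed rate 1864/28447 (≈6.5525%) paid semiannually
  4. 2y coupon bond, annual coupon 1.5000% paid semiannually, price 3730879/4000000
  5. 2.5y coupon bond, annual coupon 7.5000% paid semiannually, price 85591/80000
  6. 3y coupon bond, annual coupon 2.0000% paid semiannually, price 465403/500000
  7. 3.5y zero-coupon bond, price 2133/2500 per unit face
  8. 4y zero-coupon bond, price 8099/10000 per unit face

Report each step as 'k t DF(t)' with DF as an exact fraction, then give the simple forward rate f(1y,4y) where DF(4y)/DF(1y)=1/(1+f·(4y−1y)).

1 1/2 2477/2500
2 1 9471/10000
3 3/2 2267/2500
4 2 4523/5000
5 5/2 8957/10000
6 3 2189/2500
7 7/2 2133/2500
8 4 8099/10000
f(1y,4y) = ((9471/10000)/(8099/10000) − 1)/(3) = 196/3471 ≈ 5.6468%

step 1 [0.5y] zero: DF = P = 2477/2500 ≈ 0.990800
step 2 [1y] swap r/2=529/19379: DF=(1 − 529/19379·(0.990800))/(1+529/19379) = 9471/10000 ≈ 0.947100
step 3 [1.5y] swap r/2=932/28447: DF=(1 − 932/28447·(0.990800+0.947100))/(1+932/28447) = 2267/2500 ≈ 0.906800
step 4 [2y] bond c/2=3/400: DF=(3730879/4000000 − 3/400·(0.990800+0.947100+0.906800))/(1+3/400) = 4523/5000 ≈ 0.904600
step 5 [2.5y] bond c/2=3/80: DF=(85591/80000 − 3/80·(0.990800+0.947100+0.906800+0.904600))/(1+3/80) = 8957/10000 ≈ 0.895700
step 6 [3y] bond c/2=1/100: DF=(465403/500000 − 1/100·(0.990800+0.947100+0.906800+0.904600+0.895700))/(1+1/100) = 2189/2500 ≈ 0.875600
step 7 [3.5y] zero: DF = P = 2133/2500 ≈ 0.853200
step 8 [4y] zero: DF = P = 8099/10000 ≈ 0.809900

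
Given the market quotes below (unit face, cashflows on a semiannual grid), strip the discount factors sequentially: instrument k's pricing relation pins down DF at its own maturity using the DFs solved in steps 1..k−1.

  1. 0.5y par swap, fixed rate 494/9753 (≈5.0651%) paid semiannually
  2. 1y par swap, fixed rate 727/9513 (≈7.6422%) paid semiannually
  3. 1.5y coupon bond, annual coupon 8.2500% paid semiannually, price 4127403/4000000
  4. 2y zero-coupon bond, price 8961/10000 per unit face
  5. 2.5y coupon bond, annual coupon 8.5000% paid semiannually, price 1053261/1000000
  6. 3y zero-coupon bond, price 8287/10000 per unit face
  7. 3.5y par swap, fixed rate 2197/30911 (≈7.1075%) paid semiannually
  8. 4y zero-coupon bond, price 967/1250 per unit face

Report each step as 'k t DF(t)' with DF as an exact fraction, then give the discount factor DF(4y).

step 1 [0.5y] swap r/2=247/9753: DF=(1 − 247/9753·(0))/(1+247/9753) = 9753/10000 ≈ 0.975300
step 2 [1y] swap r/2=727/19026: DF=(1 − 727/19026·(0.975300))/(1+727/19026) = 9273/10000 ≈ 0.927300
step 3 [1.5y] bond c/2=33/800: DF=(4127403/4000000 − 33/800·(0.975300+0.927300))/(1+33/800) = 2289/2500 ≈ 0.915600
step 4 [2y] zero: DF = P = 8961/10000 ≈ 0.896100
step 5 [2.5y] bond c/2=17/400: DF=(1053261/1000000 − 17/400·(0.975300+0.927300+0.915600+0.896100))/(1+17/400) = 8589/10000 ≈ 0.858900
step 6 [3y] zero: DF = P = 8287/10000 ≈ 0.828700
step 7 [3.5y] swap r/2=2197/61822: DF=(1 − 2197/61822·(0.975300+0.927300+0.915600+0.896100+0.858900+0.828700))/(1+2197/61822) = 7803/10000 ≈ 0.780300
step 8 [4y] zero: DF = P = 967/1250 ≈ 0.773600

1 1/2 9753/10000
2 1 9273/10000
3 3/2 2289/2500
4 2 8961/10000
5 5/2 8589/10000
6 3 8287/10000
7 7/2 7803/10000
8 4 967/1250
DF(4y) = 967/1250 ≈ 0.773600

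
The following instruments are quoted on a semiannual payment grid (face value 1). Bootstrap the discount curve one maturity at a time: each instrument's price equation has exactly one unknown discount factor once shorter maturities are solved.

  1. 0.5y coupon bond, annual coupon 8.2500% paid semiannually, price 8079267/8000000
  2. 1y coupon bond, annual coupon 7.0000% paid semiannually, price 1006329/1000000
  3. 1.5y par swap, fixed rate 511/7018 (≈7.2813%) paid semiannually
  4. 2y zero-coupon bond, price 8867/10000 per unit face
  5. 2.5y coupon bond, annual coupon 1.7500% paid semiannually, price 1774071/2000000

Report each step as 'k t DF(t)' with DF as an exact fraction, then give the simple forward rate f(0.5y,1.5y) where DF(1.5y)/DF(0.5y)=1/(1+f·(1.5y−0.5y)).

step 1 [0.5y] bond c/2=33/800: DF=(8079267/8000000 − 33/800·(0))/(1+33/800) = 9699/10000 ≈ 0.969900
step 2 [1y] bond c/2=7/200: DF=(1006329/1000000 − 7/200·(0.969900))/(1+7/200) = 1879/2000 ≈ 0.939500
step 3 [1.5y] swap r/2=511/14036: DF=(1 − 511/14036·(0.969900+0.939500))/(1+511/14036) = 4489/5000 ≈ 0.897800
step 4 [2y] zero: DF = P = 8867/10000 ≈ 0.886700
step 5 [2.5y] bond c/2=7/800: DF=(1774071/2000000 − 7/800·(0.969900+0.939500+0.897800+0.886700))/(1+7/800) = 8473/10000 ≈ 0.847300

1 1/2 9699/10000
2 1 1879/2000
3 3/2 4489/5000
4 2 8867/10000
5 5/2 8473/10000
f(0.5y,1.5y) = ((9699/10000)/(4489/5000) − 1)/(1) = 721/8978 ≈ 8.0307%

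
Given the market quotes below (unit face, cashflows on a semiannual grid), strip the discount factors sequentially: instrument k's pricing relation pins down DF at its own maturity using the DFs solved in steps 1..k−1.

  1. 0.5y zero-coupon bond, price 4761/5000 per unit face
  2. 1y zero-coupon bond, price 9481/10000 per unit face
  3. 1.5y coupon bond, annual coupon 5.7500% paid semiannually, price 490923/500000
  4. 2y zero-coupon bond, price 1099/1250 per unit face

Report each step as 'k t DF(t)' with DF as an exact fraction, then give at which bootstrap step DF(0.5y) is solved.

1 1/2 4761/5000
2 1 9481/10000
3 3/2 9013/10000
4 2 1099/1250
DF(0.5y) is solved at step 1

step 1 [0.5y] zero: DF = P = 4761/5000 ≈ 0.952200
step 2 [1y] zero: DF = P = 9481/10000 ≈ 0.948100
step 3 [1.5y] bond c/2=23/800: DF=(490923/500000 − 23/800·(0.952200+0.948100))/(1+23/800) = 9013/10000 ≈ 0.901300
step 4 [2y] zero: DF = P = 1099/1250 ≈ 0.879200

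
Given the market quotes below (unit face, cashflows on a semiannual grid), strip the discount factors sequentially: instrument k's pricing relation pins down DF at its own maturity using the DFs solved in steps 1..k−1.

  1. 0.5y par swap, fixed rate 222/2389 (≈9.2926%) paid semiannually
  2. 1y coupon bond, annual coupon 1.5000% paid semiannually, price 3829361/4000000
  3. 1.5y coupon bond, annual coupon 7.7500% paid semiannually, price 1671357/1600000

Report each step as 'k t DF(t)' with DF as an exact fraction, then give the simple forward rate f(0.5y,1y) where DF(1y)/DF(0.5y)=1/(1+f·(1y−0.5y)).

step 1 [0.5y] swap r/2=111/2389: DF=(1 − 111/2389·(0))/(1+111/2389) = 2389/2500 ≈ 0.955600
step 2 [1y] bond c/2=3/400: DF=(3829361/4000000 − 3/400·(0.955600))/(1+3/400) = 9431/10000 ≈ 0.943100
step 3 [1.5y] bond c/2=31/800: DF=(1671357/1600000 − 31/800·(0.955600+0.943100))/(1+31/800) = 2337/2500 ≈ 0.934800

1 1/2 2389/2500
2 1 9431/10000
3 3/2 2337/2500
f(0.5y,1y) = ((2389/2500)/(9431/10000) − 1)/(1/2) = 250/9431 ≈ 2.6508%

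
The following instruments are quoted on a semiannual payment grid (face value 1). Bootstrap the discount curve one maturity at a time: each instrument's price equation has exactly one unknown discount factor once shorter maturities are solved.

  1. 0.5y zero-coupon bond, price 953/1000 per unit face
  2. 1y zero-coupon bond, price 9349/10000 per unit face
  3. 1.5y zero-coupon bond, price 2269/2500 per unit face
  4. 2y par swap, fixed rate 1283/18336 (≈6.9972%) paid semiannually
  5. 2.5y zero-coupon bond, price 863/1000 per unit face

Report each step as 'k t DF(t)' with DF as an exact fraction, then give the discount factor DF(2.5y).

step 1 [0.5y] zero: DF = P = 953/1000 ≈ 0.953000
step 2 [1y] zero: DF = P = 9349/10000 ≈ 0.934900
step 3 [1.5y] zero: DF = P = 2269/2500 ≈ 0.907600
step 4 [2y] swap r/2=1283/36672: DF=(1 − 1283/36672·(0.953000+0.934900+0.907600))/(1+1283/36672) = 8717/10000 ≈ 0.871700
step 5 [2.5y] zero: DF = P = 863/1000 ≈ 0.863000

1 1/2 953/1000
2 1 9349/10000
3 3/2 2269/2500
4 2 8717/10000
5 5/2 863/1000
DF(2.5y) = 863/1000 ≈ 0.863000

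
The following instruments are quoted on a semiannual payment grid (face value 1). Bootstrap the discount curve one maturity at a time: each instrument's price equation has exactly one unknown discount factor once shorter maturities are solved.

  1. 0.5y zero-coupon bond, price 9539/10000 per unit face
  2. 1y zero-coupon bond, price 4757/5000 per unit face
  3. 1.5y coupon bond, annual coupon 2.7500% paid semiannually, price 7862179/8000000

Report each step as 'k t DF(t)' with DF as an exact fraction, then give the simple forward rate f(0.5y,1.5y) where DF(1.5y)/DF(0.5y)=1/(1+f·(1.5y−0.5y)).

step 1 [0.5y] zero: DF = P = 9539/10000 ≈ 0.953900
step 2 [1y] zero: DF = P = 4757/5000 ≈ 0.951400
step 3 [1.5y] bond c/2=11/800: DF=(7862179/8000000 − 11/800·(0.953900+0.951400))/(1+11/800) = 2359/2500 ≈ 0.943600

1 1/2 9539/10000
2 1 4757/5000
3 3/2 2359/2500
f(0.5y,1.5y) = ((9539/10000)/(2359/2500) − 1)/(1) = 103/9436 ≈ 1.0916%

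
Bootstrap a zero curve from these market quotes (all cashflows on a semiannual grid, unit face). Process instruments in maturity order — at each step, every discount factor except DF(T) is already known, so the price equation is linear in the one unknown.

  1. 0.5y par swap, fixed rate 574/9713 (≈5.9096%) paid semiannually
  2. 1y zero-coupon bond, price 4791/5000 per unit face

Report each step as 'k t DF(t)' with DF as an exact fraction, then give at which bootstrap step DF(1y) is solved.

1 1/2 9713/10000
2 1 4791/5000
DF(1y) is solved at step 2

step 1 [0.5y] swap r/2=287/9713: DF=(1 − 287/9713·(0))/(1+287/9713) = 9713/10000 ≈ 0.971300
step 2 [1y] zero: DF = P = 4791/5000 ≈ 0.958200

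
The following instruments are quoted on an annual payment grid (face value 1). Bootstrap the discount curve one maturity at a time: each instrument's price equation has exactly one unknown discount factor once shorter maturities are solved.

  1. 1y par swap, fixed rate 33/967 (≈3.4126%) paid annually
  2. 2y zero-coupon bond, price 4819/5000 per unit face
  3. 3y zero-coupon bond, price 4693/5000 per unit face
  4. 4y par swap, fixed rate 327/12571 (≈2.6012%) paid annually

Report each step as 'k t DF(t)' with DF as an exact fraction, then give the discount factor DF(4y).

1 1 967/1000
2 2 4819/5000
3 3 4693/5000
4 4 9019/10000
DF(4y) = 9019/10000 ≈ 0.901900

step 1 [1y] swap r/1=33/967: DF=(1 − 33/967·(0))/(1+33/967) = 967/1000 ≈ 0.967000
step 2 [2y] zero: DF = P = 4819/5000 ≈ 0.963800
step 3 [3y] zero: DF = P = 4693/5000 ≈ 0.938600
step 4 [4y] swap r/1=327/12571: DF=(1 − 327/12571·(0.967000+0.963800+0.938600))/(1+327/12571) = 9019/10000 ≈ 0.901900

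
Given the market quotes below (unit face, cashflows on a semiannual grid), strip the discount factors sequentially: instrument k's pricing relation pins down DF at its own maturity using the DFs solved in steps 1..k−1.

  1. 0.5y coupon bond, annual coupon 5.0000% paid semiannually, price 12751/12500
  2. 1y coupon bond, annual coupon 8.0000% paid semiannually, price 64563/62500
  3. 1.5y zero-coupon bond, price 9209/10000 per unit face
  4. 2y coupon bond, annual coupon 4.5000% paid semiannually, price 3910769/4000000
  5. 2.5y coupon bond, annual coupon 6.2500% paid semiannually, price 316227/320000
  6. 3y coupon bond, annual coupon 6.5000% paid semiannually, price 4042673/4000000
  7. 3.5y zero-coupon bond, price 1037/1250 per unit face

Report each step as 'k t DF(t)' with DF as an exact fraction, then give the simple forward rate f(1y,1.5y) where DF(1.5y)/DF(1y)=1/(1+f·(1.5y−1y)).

step 1 [0.5y] bond c/2=1/40: DF=(12751/12500 − 1/40·(0))/(1+1/40) = 622/625 ≈ 0.995200
step 2 [1y] bond c/2=1/25: DF=(64563/62500 − 1/25·(0.995200))/(1+1/25) = 191/200 ≈ 0.955000
step 3 [1.5y] zero: DF = P = 9209/10000 ≈ 0.920900
step 4 [2y] bond c/2=9/400: DF=(3910769/4000000 − 9/400·(0.995200+0.955000+0.920900))/(1+9/400) = 893/1000 ≈ 0.893000
step 5 [2.5y] bond c/2=1/32: DF=(316227/320000 − 1/32·(0.995200+0.955000+0.920900+0.893000))/(1+1/32) = 4221/5000 ≈ 0.844200
step 6 [3y] bond c/2=13/400: DF=(4042673/4000000 − 13/400·(0.995200+0.955000+0.920900+0.893000+0.844200))/(1+13/400) = 4169/5000 ≈ 0.833800
step 7 [3.5y] zero: DF = P = 1037/1250 ≈ 0.829600

1 1/2 622/625
2 1 191/200
3 3/2 9209/10000
4 2 893/1000
5 5/2 4221/5000
6 3 4169/5000
7 7/2 1037/1250
f(1y,1.5y) = ((191/200)/(9209/10000) − 1)/(1/2) = 682/9209 ≈ 7.4058%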